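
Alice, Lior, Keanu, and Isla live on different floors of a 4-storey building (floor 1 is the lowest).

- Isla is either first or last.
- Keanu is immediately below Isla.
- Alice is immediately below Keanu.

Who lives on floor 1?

With clues 1–2, Isla and Keanu are ruled out for floor 1.
With clues 1–3, Alice is ruled out for floor 1.
So floor 1 is Lior.

Lior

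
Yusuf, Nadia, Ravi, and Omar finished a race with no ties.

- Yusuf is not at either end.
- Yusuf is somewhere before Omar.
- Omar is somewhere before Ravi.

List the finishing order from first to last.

Nadia, Yusuf, Omar, Ravi

From clue 1: Yusuf is in {2,3}.
From clues 1–3: Nadia → place 1, Yusuf → place 2, Omar → place 3, Ravi → place 4.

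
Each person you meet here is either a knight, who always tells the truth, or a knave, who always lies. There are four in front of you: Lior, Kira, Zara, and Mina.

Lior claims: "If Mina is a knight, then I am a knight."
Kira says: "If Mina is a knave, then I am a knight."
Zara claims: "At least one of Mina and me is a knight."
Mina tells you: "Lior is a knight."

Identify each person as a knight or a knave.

Lior: knight, Kira: knight, Zara: knight, Mina: knight

Consider Lior. Suppose Lior is a knave.
Then no assignment of the remaining roles makes every statement match its speaker's type — contradiction.
So Lior is a knight.
With that fixed, Mina's statement is true, so Mina is a knight.
With that fixed, Kira's statement is true, so Kira is a knight.
With that fixed, Zara's statement is true, so Zara is a knight.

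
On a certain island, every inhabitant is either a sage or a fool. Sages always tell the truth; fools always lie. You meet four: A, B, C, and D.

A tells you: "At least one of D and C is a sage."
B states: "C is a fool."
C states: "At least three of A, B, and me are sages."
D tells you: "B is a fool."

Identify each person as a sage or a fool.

Consider A. Suppose A is a sage.
Then no assignment of the remaining roles makes every statement match its speaker's type — contradiction.
So A is a fool.
With that fixed, C's statement is false, so C is a fool.
With that fixed, B's statement is true, so B is a sage.
With that fixed, D's statement is false, so D is a fool.

A: fool, B: sage, C: fool, D: fool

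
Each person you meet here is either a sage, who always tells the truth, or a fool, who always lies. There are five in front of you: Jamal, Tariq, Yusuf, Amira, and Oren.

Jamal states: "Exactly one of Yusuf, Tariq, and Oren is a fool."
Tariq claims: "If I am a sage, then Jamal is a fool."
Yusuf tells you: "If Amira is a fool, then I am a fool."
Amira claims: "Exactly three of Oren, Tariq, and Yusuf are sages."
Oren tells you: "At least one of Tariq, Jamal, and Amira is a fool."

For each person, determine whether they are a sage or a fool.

Jamal: fool, Tariq: sage, Yusuf: sage, Amira: sage, Oren: sage

Consider Jamal. Suppose Jamal is a sage.
Then whichever role Tariq has, Tariq's statement has the wrong truth value — contradiction.
So Jamal is a fool.
With that fixed, Tariq's statement is true, so Tariq is a sage.
With that fixed, Oren's statement is true, so Oren is a sage.
Consider Yusuf. Suppose Yusuf is a fool.
Then Jamal's statement comes out true, contradicting Jamal being a fool.
So Yusuf is a sage.
With that fixed, Amira's statement is true, so Amira is a sage.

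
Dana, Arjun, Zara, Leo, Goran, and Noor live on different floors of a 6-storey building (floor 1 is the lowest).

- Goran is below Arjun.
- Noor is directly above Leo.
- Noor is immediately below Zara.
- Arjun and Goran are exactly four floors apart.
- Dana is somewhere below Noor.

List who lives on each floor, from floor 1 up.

From clue 1: Arjun is in {2,3,4,5,6}.
From clues 1–3: Arjun is in {2,3,5,6}.
From clues 1–4: Dana is in {1,6}.
From clues 1–5: Dana → floor 1, Goran → floor 2, Leo → floor 3, Noor → floor 4, Zara → floor 5, Arjun → floor 6.

Dana, Goran, Leo, Noor, Zara, Arjun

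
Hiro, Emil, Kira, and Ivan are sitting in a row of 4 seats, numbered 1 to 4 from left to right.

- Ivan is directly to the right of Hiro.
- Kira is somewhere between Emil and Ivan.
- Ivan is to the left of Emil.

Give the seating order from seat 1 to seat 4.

Hiro, Ivan, Kira, Emil

From clue 1: Hiro is in {1,2,3}.
From clues 1–2: Hiro is in {1,3}.
From clues 1–3: Hiro → seat 1, Ivan → seat 2, Kira → seat 3, Emil → seat 4.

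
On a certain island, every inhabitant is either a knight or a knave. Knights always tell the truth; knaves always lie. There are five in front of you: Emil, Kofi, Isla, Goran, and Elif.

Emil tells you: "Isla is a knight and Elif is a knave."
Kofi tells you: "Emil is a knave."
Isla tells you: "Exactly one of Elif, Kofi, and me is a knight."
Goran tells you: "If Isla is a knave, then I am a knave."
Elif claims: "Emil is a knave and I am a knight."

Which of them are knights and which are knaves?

Consider Emil. Suppose Emil is a knave.
Then no assignment of the remaining roles makes every statement match its speaker's type — contradiction.
So Emil is a knight.
With that fixed, Kofi's statement is false, so Kofi is a knave.
With that fixed, Elif's statement is false, so Elif is a knave.
Consider Isla. Suppose Isla is a knave.
Then Emil's statement comes out false, contradicting Emil being a knight.
So Isla is a knight.
With that fixed, Goran's statement is true, so Goran is a knight.

Emil: knight, Kofi: knave, Isla: knight, Goran: knight, Elif: knave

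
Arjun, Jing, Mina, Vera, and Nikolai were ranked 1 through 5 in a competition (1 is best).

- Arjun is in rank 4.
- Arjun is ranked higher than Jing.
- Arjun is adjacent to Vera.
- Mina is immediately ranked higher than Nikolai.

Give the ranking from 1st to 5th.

From clue 1: Arjun → rank 4.
From clues 1–2: Jing → rank 5.
From clues 1–3: Vera → rank 3.
From clues 1–4: Mina → rank 1, Nikolai → rank 2.

Mina, Nikolai, Vera, Arjun, Jing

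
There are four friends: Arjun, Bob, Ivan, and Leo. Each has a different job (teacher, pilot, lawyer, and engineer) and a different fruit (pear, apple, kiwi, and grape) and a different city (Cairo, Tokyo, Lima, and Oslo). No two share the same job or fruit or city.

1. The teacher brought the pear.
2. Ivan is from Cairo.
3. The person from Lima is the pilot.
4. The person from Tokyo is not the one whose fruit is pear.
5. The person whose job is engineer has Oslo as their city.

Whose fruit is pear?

Ivan

With clues 1–5, Arjun, Bob, and Leo are impossible for the one with fruit pear.
That leaves Ivan.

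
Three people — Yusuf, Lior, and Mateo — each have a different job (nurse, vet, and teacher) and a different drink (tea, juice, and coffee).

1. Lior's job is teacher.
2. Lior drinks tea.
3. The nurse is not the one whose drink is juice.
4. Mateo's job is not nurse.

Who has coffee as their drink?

With clues 1–2, Lior is impossible for the one with drink coffee.
With clues 1–4, Mateo is impossible for the one with drink coffee.
That leaves Yusuf.

Yusuf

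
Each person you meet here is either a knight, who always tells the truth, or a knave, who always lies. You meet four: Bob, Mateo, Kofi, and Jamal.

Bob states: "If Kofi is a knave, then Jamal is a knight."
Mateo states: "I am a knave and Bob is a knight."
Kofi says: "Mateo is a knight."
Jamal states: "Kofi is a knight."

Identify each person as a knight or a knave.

Bob: knave, Mateo: knave, Kofi: knave, Jamal: knave

Consider Bob. Suppose Bob is a knight.
Then whichever role Mateo has, Mateo's statement has the wrong truth value — contradiction.
So Bob is a knave.
With that fixed, Mateo's statement is false, so Mateo is a knave.
With that fixed, Kofi's statement is false, so Kofi is a knave.
With that fixed, Jamal's statement is false, so Jamal is a knave.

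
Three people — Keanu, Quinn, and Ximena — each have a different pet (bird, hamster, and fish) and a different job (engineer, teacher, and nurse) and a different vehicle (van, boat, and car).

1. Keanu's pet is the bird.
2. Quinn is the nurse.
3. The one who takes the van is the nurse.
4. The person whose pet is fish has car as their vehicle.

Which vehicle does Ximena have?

With clues 1–3, van is impossible for Ximena's vehicle.
With clues 1–4, boat is impossible for Ximena's vehicle.
That leaves car.

car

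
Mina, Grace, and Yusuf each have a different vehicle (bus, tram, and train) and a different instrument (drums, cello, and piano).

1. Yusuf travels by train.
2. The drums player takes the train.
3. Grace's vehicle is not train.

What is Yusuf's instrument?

drums

With clues 1–2, cello and piano are impossible for Yusuf's instrument.
That leaves drums.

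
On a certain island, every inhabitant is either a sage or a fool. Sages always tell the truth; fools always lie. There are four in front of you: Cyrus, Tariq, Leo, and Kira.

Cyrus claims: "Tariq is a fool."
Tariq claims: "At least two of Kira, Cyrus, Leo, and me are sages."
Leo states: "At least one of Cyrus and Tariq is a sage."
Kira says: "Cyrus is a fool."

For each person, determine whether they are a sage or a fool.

Consider Cyrus. Suppose Cyrus is a sage.
Then no assignment of the remaining roles makes every statement match its speaker's type — contradiction.
So Cyrus is a fool.
With that fixed, Kira's statement is true, so Kira is a sage.
Consider Tariq. Suppose Tariq is a fool.
Then Cyrus's statement comes out true, contradicting Cyrus being a fool.
So Tariq is a sage.
With that fixed, Leo's statement is true, so Leo is a sage.

Cyrus: fool, Tariq: sage, Leo: sage, Kira: sage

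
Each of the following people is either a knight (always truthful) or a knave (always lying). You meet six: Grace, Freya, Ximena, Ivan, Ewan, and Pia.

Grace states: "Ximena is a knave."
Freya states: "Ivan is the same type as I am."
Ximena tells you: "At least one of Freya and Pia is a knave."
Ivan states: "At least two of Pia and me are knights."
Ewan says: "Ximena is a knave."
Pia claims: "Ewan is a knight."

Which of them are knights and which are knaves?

Consider Grace. Suppose Grace is a knave.
Then no assignment of the remaining roles makes every statement match its speaker's type — contradiction.
So Grace is a knight.
Consider Freya. Suppose Freya is a knave.
Then no assignment of the remaining roles makes every statement match its speaker's type — contradiction.
So Freya is a knight.
Consider Ximena. Suppose Ximena is a knight.
Then Grace's statement comes out false, contradicting Grace being a knight.
So Ximena is a knave.
With that fixed, Ewan's statement is true, so Ewan is a knight.
With that fixed, Pia's statement is true, so Pia is a knight.
Consider Ivan. Suppose Ivan is a knave.
Then Freya's statement comes out false, contradicting Freya being a knight.
So Ivan is a knight.

Grace: knight, Freya: knight, Ximena: knave, Ivan: knight, Ewan: knight, Pia: knight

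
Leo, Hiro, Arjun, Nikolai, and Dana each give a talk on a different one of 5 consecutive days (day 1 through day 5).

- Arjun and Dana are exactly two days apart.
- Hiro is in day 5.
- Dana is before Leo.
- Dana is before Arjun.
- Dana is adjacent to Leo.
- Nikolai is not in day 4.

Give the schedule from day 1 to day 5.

From clues 1–2: Hiro → day 5.
From clues 1–3: Leo is in {2,3,4}.
From clues 1–4: Arjun is in {3,4}.
From clues 1–5: Leo is in {2,3}.
From clues 1–6: Nikolai → day 1, Dana → day 2, Leo → day 3, Arjun → day 4.

Nikolai, Dana, Leo, Arjun, Hiro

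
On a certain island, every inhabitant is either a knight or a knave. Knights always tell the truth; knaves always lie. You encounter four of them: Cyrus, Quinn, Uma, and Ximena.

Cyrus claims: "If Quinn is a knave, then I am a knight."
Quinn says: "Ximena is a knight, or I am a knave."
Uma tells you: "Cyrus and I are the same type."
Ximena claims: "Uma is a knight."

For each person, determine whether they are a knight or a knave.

Cyrus: knight, Quinn: knight, Uma: knight, Ximena: knight

Consider Cyrus. Suppose Cyrus is a knave.
Then whichever role Uma has, Uma's statement has the wrong truth value — contradiction.
So Cyrus is a knight.
Consider Quinn. Suppose Quinn is a knave.
Then Quinn's own statement would have to be false, but it can't be — contradiction.
So Quinn is a knight.
Consider Uma. Suppose Uma is a knave.
Then no assignment of the remaining roles makes every statement match its speaker's type — contradiction.
So Uma is a knight.
With that fixed, Ximena's statement is true, so Ximena is a knight.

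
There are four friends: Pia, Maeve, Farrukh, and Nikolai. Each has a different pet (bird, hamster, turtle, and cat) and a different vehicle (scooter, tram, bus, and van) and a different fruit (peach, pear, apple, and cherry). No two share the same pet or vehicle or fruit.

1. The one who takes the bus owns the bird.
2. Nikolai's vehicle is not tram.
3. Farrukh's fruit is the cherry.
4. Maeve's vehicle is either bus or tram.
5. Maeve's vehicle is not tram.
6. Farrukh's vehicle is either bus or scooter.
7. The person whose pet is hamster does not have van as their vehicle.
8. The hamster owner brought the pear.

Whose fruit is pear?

With clues 1–3, Farrukh is impossible for the one with fruit pear.
With clues 1–8, Maeve and Nikolai are impossible for the one with fruit pear.
That leaves Pia.

Pia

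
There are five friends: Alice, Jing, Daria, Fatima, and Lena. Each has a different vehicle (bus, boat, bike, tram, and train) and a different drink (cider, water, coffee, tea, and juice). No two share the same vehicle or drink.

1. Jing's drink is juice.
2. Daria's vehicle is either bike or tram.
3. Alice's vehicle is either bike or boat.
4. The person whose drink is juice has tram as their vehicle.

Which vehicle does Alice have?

boat

With clues 1–3, bus, train, and tram are impossible for Alice's vehicle.
With clues 1–4, bike is impossible for Alice's vehicle.
That leaves boat.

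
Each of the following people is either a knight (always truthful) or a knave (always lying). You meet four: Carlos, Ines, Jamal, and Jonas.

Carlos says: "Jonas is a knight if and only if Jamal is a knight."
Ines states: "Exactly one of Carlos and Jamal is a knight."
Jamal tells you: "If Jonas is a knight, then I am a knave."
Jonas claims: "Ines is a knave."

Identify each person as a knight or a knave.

Consider Carlos. Suppose Carlos is a knight.
Then no assignment of the remaining roles makes every statement match its speaker's type — contradiction.
So Carlos is a knave.
Consider Ines. Suppose Ines is a knave.
Then no assignment of the remaining roles makes every statement match its speaker's type — contradiction.
So Ines is a knight.
With that fixed, Jonas's statement is false, so Jonas is a knave.
With that fixed, Jamal's statement is true, so Jamal is a knight.

Carlos: knave, Ines: knight, Jamal: knight, Jonas: knave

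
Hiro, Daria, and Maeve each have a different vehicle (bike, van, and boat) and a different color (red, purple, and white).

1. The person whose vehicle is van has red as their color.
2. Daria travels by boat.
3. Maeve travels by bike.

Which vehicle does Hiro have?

With clues 1–2, boat is impossible for Hiro's vehicle.
With clues 1–3, bike is impossible for Hiro's vehicle.
That leaves van.

van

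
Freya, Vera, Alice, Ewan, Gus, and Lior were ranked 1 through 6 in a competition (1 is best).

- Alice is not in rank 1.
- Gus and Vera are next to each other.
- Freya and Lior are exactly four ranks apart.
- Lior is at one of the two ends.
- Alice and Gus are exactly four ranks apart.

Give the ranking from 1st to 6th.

Lior, Gus, Vera, Ewan, Freya, Alice

From clue 1: Alice is in {2,3,4,5,6}.
From clues 1–3: Freya is in {1,2,5,6}.
From clues 1–4: Freya is in {2,5}.
From clues 1–5: Lior → rank 1, Gus → rank 2, Vera → rank 3, Ewan → rank 4, Freya → rank 5, Alice → rank 6.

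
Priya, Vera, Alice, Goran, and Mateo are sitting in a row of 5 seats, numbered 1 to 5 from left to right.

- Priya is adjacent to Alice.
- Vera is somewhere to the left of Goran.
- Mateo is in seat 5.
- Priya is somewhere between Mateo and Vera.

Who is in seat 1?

Vera

With clues 1–2, Goran is ruled out for seat 1.
With clues 1–3, Mateo is ruled out for seat 1.
With clues 1–4, Alice and Priya are ruled out for seat 1.
So seat 1 is Vera.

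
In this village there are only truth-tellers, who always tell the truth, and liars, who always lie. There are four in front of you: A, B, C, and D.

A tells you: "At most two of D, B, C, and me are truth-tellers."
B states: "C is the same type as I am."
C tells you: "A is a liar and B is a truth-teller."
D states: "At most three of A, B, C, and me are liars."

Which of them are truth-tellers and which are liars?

A: liar, B: truth-teller, C: truth-teller, D: truth-teller

Consider A. Suppose A is a truth-teller.
Then no assignment of the remaining roles makes every statement match its speaker's type — contradiction.
So A is a liar.
Consider B. Suppose B is a liar.
Then A's statement comes out true, contradicting A being a liar.
So B is a truth-teller.
With that fixed, C's statement is true, so C is a truth-teller.
With that fixed, D's statement is true, so D is a truth-teller.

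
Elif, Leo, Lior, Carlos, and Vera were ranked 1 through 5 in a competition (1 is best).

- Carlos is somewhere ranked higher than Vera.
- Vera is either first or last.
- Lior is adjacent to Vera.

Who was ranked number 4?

Lior

With clues 1–2, Vera is ruled out for rank 4.
With clues 1–3, Carlos, Elif, and Leo are ruled out for rank 4.
So rank 4 is Lior.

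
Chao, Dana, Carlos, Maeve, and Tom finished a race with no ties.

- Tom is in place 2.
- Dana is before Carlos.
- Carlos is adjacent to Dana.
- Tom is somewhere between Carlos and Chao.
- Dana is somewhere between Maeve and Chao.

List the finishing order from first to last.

From clue 1: Tom → place 2.
From clues 1–2: Dana is in {1,3,4}.
From clues 1–3: Dana is in {3,4}.
From clues 1–4: Chao → place 1.
From clues 1–5: Dana → place 3, Carlos → place 4, Maeve → place 5.

Chao, Tom, Dana, Carlos, Maeve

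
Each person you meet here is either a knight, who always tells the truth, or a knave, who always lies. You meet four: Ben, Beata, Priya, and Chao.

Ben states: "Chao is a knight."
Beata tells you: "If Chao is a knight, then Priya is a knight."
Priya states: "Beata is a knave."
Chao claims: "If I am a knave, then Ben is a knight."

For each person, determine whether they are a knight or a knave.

Consider Ben. Suppose Ben is a knight.
Then no assignment of the remaining roles makes every statement match its speaker's type — contradiction.
So Ben is a knave.
Consider Beata. Suppose Beata is a knave.
Then no assignment of the remaining roles makes every statement match its speaker's type — contradiction.
So Beata is a knight.
With that fixed, Priya's statement is false, so Priya is a knave.
Consider Chao. Suppose Chao is a knight.
Then Ben's statement comes out true, contradicting Ben being a knave.
So Chao is a knave.

Ben: knave, Beata: knight, Priya: knave, Chao: knave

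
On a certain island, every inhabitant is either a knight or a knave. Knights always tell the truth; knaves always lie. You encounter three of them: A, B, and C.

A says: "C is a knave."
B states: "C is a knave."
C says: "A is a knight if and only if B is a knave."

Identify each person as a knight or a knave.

A: knight, B: knight, C: knave

Consider A. Suppose A is a knave.
Then no assignment of the remaining roles makes every statement match its speaker's type — contradiction.
So A is a knight.
Consider B. Suppose B is a knave.
Then no assignment of the remaining roles makes every statement match its speaker's type — contradiction.
So B is a knight.
With that fixed, C's statement is false, so C is a knave.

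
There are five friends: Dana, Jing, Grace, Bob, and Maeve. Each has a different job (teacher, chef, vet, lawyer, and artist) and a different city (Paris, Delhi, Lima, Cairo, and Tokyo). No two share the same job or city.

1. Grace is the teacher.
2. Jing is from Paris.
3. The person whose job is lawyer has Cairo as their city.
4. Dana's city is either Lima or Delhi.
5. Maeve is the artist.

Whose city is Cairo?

Bob

With clues 1–2, Jing is impossible for the one with city Cairo.
With clues 1–3, Grace is impossible for the one with city Cairo.
With clues 1–4, Dana is impossible for the one with city Cairo.
With clues 1–5, Maeve is impossible for the one with city Cairo.
That leaves Bob.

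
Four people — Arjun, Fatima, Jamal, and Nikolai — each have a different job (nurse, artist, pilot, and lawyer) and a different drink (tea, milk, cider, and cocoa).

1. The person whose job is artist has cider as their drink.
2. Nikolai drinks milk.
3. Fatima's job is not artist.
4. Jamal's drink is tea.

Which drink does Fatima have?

cocoa

With clues 1–2, milk is impossible for Fatima's drink.
With clues 1–3, cider is impossible for Fatima's drink.
With clues 1–4, tea is impossible for Fatima's drink.
That leaves cocoa.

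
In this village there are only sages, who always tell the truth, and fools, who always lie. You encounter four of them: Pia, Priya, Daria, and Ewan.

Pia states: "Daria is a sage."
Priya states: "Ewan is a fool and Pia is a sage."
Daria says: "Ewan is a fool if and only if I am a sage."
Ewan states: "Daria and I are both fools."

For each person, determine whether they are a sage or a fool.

Pia: sage, Priya: sage, Daria: sage, Ewan: fool

Consider Pia. Suppose Pia is a fool.
Then no assignment of the remaining roles makes every statement match its speaker's type — contradiction.
So Pia is a sage.
Consider Priya. Suppose Priya is a fool.
Then no assignment of the remaining roles makes every statement match its speaker's type — contradiction.
So Priya is a sage.
Consider Daria. Suppose Daria is a fool.
Then Pia's statement comes out false, contradicting Pia being a sage.
So Daria is a sage.
With that fixed, Ewan's statement is false, so Ewan is a fool.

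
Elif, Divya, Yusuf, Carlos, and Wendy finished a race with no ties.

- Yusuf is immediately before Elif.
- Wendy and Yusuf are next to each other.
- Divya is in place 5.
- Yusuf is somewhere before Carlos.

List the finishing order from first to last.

Wendy, Yusuf, Elif, Carlos, Divya

From clue 1: Elif is in {2,3,4,5}.
From clues 1–2: Elif is in {3,4,5}.
From clues 1–3: Divya → place 5.
From clues 1–4: Wendy → place 1, Yusuf → place 2, Elif → place 3, Carlos → place 4.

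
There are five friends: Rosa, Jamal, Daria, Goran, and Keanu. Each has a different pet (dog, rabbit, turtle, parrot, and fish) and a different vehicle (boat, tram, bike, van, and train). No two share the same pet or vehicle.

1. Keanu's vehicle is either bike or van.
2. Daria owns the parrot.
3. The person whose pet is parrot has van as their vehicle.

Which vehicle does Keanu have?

bike

Clue 1 rules out boat, train, and tram for Keanu's vehicle.
With clues 1–3, van is impossible for Keanu's vehicle.
That leaves bike.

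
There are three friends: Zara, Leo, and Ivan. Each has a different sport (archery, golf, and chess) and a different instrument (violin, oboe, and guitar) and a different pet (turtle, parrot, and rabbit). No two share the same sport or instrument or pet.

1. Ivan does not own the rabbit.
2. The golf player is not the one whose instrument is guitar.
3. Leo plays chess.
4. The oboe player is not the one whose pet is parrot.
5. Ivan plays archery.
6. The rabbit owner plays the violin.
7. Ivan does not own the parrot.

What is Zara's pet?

With clues 1–6, parrot is impossible for Zara's pet.
With clues 1–7, turtle is impossible for Zara's pet.
That leaves rabbit.

rabbit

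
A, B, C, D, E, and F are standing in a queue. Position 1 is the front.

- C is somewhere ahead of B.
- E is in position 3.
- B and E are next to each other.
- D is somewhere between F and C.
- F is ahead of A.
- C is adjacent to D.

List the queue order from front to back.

From clue 1: B is in {2,3,4,5,6}.
From clues 1–2: E → position 3.
From clues 1–3: B is in {2,4}.
From clues 1–5: C → position 1, F → position 5, A → position 6.
From clues 1–6: D → position 2, B → position 4.

C, D, E, B, F, A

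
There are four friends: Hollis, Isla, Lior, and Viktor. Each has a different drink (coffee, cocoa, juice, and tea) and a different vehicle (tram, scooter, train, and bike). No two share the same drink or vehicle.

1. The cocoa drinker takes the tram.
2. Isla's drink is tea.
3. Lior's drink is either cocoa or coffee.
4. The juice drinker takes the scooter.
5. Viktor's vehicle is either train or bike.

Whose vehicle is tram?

With clues 1–2, Isla is impossible for the one with vehicle tram.
With clues 1–5, Hollis and Viktor are impossible for the one with vehicle tram.
That leaves Lior.

Lior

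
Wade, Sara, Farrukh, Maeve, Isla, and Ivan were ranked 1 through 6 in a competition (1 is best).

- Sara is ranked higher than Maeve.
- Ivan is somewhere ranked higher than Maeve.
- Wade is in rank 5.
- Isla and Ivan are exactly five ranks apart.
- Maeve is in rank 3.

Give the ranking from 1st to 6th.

From clue 1: Sara is in {1,2,3,4,5}.
From clues 1–2: Maeve is in {3,4,5,6}.
From clues 1–3: Wade → rank 5.
From clues 1–4: Ivan → rank 1, Isla → rank 6.
From clues 1–5: Sara → rank 2, Maeve → rank 3, Farrukh → rank 4.

Ivan, Sara, Maeve, Farrukh, Wade, Isla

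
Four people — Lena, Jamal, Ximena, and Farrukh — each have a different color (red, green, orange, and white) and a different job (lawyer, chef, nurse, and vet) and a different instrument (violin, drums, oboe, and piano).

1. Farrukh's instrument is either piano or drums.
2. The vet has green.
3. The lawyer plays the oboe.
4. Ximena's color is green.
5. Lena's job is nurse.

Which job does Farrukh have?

chef

With clues 1–3, lawyer is impossible for Farrukh's job.
With clues 1–4, vet is impossible for Farrukh's job.
With clues 1–5, nurse is impossible for Farrukh's job.
That leaves chef.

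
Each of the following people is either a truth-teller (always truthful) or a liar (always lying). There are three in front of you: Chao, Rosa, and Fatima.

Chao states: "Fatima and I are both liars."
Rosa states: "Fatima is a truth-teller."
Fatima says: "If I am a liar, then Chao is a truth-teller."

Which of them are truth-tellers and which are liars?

Chao: liar, Rosa: truth-teller, Fatima: truth-teller

Consider Chao. Suppose Chao is a truth-teller.
Then Chao's own statement would have to be true, but it can't be — contradiction.
So Chao is a liar.
Consider Rosa. Suppose Rosa is a liar.
Then no assignment of the remaining roles makes every statement match its speaker's type — contradiction.
So Rosa is a truth-teller.
Consider Fatima. Suppose Fatima is a liar.
Then Chao's statement comes out true, contradicting Chao being a liar.
So Fatima is a truth-teller.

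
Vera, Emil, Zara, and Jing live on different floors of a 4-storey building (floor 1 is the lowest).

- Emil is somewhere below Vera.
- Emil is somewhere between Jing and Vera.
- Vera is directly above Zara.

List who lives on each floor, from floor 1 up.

From clue 1: Vera is in {2,3,4}.
From clues 1–2: Vera is in {3,4}.
From clues 1–3: Jing → floor 1, Emil → floor 2, Zara → floor 3, Vera → floor 4.

Jing, Emil, Zara, Vera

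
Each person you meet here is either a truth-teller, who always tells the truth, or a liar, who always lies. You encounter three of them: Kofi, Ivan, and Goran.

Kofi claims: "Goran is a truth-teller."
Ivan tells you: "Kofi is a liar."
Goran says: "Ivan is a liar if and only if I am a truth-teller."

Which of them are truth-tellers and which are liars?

Kofi: truth-teller, Ivan: liar, Goran: truth-teller

Consider Kofi. Suppose Kofi is a liar.
Then no assignment of the remaining roles makes every statement match its speaker's type — contradiction.
So Kofi is a truth-teller.
With that fixed, Ivan's statement is false, so Ivan is a liar.
Consider Goran. Suppose Goran is a liar.
Then Kofi's statement comes out false, contradicting Kofi being a truth-teller.
So Goran is a truth-teller.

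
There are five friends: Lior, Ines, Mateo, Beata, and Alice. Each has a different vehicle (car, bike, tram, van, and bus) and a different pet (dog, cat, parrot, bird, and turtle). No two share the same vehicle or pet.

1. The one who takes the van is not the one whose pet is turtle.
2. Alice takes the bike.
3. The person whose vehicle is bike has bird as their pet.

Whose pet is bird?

Alice

With clues 1–3, Beata, Ines, Lior, and Mateo are impossible for the one with pet bird.
That leaves Alice.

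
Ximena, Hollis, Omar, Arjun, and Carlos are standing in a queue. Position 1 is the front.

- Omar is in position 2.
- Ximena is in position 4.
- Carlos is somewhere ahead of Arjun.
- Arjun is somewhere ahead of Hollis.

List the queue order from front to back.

From clue 1: Omar → position 2.
From clues 1–2: Ximena → position 4.
From clues 1–3: Arjun is in {3,5}.
From clues 1–4: Carlos → position 1, Arjun → position 3, Hollis → position 5.

Carlos, Omar, Arjun, Ximena, Hollis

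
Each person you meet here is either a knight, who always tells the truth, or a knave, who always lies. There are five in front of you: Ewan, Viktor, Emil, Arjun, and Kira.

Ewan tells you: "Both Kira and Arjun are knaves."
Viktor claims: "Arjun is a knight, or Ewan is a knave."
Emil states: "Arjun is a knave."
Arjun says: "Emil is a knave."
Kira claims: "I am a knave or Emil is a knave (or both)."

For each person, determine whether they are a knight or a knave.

Ewan: knave, Viktor: knight, Emil: knave, Arjun: knight, Kira: knight

Consider Ewan. Suppose Ewan is a knight.
Then no assignment of the remaining roles makes every statement match its speaker's type — contradiction.
So Ewan is a knave.
With that fixed, Viktor's statement is true, so Viktor is a knight.
Consider Emil. Suppose Emil is a knight.
Then whichever role Kira has, Kira's statement has the wrong truth value — contradiction.
So Emil is a knave.
With that fixed, Arjun's statement is true, so Arjun is a knight.
With that fixed, Kira's statement is true, so Kira is a knight.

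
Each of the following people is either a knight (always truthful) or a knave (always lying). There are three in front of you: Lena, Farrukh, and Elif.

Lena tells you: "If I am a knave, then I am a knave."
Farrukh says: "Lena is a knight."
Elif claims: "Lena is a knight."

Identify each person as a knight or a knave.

Lena: knight, Farrukh: knight, Elif: knight

Regardless of anyone's role, Lena's statement is true, so Lena is a knight.
With that fixed, Farrukh's statement is true, so Farrukh is a knight.
With that fixed, Elif's statement is true, so Elif is a knight.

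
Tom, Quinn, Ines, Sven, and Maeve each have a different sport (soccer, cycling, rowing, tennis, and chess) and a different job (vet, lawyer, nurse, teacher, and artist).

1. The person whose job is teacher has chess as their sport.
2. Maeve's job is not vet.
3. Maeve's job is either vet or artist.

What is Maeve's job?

artist

With clues 1–2, vet is impossible for Maeve's job.
With clues 1–3, lawyer, nurse, and teacher are impossible for Maeve's job.
That leaves artist.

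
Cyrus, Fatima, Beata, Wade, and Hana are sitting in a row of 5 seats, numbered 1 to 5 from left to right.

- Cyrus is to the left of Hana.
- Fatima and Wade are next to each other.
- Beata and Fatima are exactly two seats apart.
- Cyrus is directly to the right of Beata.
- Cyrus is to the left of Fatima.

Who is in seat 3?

With clues 1–4, Cyrus, Hana, and Wade are ruled out for seat 3.
With clues 1–5, Beata is ruled out for seat 3.
So seat 3 is Fatima.

Fatima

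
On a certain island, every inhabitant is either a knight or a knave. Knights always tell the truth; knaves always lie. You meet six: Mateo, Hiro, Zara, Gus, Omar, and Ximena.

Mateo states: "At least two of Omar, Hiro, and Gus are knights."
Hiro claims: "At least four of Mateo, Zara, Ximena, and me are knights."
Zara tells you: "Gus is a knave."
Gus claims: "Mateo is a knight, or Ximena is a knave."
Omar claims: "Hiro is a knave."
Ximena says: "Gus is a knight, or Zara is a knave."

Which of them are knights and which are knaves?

Consider Mateo. Suppose Mateo is a knave.
Then no assignment of the remaining roles makes every statement match its speaker's type — contradiction.
So Mateo is a knight.
With that fixed, Gus's statement is true, so Gus is a knight.
With that fixed, Ximena's statement is true, so Ximena is a knight.
With that fixed, Zara's statement is false, so Zara is a knave.
With that fixed, Hiro's statement is false, so Hiro is a knave.
With that fixed, Omar's statement is true, so Omar is a knight.

Mateo: knight, Hiro: knave, Zara: knave, Gus: knight, Omar: knight, Ximena: knight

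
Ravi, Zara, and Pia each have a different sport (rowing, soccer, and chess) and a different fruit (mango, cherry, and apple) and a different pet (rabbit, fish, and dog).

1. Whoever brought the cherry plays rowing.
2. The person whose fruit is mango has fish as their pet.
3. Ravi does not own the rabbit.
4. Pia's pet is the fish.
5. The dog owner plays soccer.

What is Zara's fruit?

With clues 1–4, mango is impossible for Zara's fruit.
With clues 1–5, apple is impossible for Zara's fruit.
That leaves cherry.

cherry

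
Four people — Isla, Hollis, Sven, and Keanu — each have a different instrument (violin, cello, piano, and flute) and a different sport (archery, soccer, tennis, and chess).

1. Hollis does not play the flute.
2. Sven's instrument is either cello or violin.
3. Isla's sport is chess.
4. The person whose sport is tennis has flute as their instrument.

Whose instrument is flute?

Keanu

Clue 1 rules out Hollis for the one with instrument flute.
With clues 1–2, Sven is impossible for the one with instrument flute.
With clues 1–4, Isla is impossible for the one with instrument flute.
That leaves Keanu.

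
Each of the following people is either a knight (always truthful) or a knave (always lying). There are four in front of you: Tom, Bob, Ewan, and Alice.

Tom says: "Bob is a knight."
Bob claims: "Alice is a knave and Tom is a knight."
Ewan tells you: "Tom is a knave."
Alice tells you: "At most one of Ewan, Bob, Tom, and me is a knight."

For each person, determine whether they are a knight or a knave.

Tom: knight, Bob: knight, Ewan: knave, Alice: knave

Consider Tom. Suppose Tom is a knave.
Then no assignment of the remaining roles makes every statement match its speaker's type — contradiction.
So Tom is a knight.
With that fixed, Ewan's statement is false, so Ewan is a knave.
Consider Bob. Suppose Bob is a knave.
Then Tom's statement comes out false, contradicting Tom being a knight.
So Bob is a knight.
With that fixed, Alice's statement is false, so Alice is a knave.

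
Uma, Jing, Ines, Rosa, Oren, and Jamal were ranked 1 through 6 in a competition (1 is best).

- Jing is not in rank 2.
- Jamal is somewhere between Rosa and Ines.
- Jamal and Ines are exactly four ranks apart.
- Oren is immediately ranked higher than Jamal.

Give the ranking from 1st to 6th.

From clue 1: Jing is in {1,3,4,5,6}.
From clues 1–2: Jamal is in {2,3,4,5}.
From clues 1–3: Ines is in {1,6}.
From clues 1–4: Ines → rank 1, Uma → rank 2, Jing → rank 3, Oren → rank 4, Jamal → rank 5, Rosa → rank 6.

Ines, Uma, Jing, Oren, Jamal, Rosa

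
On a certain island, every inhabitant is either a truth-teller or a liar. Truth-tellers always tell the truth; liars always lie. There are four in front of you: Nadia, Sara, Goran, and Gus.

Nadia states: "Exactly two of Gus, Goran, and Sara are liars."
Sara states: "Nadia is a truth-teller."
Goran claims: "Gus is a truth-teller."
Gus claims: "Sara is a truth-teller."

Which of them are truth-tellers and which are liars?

Consider Nadia. Suppose Nadia is a truth-teller.
Then no assignment of the remaining roles makes every statement match its speaker's type — contradiction.
So Nadia is a liar.
With that fixed, Sara's statement is false, so Sara is a liar.
With that fixed, Gus's statement is false, so Gus is a liar.
With that fixed, Goran's statement is false, so Goran is a liar.

Nadia: liar, Sara: liar, Goran: liar, Gus: liar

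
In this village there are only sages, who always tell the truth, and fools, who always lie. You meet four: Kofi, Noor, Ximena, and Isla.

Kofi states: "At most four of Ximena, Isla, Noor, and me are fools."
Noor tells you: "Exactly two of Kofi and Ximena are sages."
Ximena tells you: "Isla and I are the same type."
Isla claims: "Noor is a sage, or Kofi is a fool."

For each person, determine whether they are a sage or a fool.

Regardless of anyone's role, Kofi's statement is true, so Kofi is a sage.
Consider Noor. Suppose Noor is a fool.
Then no assignment of the remaining roles makes every statement match its speaker's type — contradiction.
So Noor is a sage.
With that fixed, Isla's statement is true, so Isla is a sage.
Consider Ximena. Suppose Ximena is a fool.
Then Noor's statement comes out false, contradicting Noor being a sage.
So Ximena is a sage.

Kofi: sage, Noor: sage, Ximena: sage, Isla: sage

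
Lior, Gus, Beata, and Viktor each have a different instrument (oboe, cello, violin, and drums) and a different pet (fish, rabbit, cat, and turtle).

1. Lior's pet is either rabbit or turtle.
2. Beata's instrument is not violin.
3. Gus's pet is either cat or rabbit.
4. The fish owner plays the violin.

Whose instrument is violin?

With clues 1–2, Beata is impossible for the one with instrument violin.
With clues 1–4, Gus and Lior are impossible for the one with instrument violin.
That leaves Viktor.

Viktor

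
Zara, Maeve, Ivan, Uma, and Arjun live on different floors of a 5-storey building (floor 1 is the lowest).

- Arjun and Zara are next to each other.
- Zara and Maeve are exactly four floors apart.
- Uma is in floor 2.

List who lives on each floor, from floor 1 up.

From clues 1–2: Zara is in {1,5}.
From clues 1–3: Maeve → floor 1, Uma → floor 2, Ivan → floor 3, Arjun → floor 4, Zara → floor 5.

Maeve, Uma, Ivan, Arjun, Zara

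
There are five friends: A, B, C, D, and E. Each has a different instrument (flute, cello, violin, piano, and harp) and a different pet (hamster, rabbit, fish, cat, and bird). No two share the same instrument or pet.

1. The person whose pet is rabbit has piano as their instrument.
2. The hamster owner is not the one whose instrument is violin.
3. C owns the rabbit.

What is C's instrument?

piano

With clues 1–3, cello, flute, harp, and violin are impossible for C's instrument.
That leaves piano.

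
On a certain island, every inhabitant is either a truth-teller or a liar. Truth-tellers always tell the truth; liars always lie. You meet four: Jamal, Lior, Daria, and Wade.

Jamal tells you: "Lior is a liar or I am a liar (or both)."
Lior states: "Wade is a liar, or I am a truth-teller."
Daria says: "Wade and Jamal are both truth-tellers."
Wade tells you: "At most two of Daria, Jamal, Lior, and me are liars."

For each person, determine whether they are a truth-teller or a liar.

Jamal: truth-teller, Lior: liar, Daria: truth-teller, Wade: truth-teller

Consider Jamal. Suppose Jamal is a liar.
Then Jamal's own statement would have to be false, but it can't be — contradiction.
So Jamal is a truth-teller.
Consider Lior. Suppose Lior is a truth-teller.
Then Jamal's statement comes out false, contradicting Jamal being a truth-teller.
So Lior is a liar.
Consider Daria. Suppose Daria is a liar.
Then no assignment of the remaining roles makes every statement match its speaker's type — contradiction.
So Daria is a truth-teller.
With that fixed, Wade's statement is true, so Wade is a truth-teller.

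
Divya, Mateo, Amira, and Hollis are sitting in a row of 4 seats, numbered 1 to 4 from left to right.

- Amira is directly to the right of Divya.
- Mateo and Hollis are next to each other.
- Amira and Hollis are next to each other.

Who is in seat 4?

Mateo

With clue 1, Divya is ruled out for seat 4.
With clues 1–3, Amira and Hollis are ruled out for seat 4.
So seat 4 is Mateo.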